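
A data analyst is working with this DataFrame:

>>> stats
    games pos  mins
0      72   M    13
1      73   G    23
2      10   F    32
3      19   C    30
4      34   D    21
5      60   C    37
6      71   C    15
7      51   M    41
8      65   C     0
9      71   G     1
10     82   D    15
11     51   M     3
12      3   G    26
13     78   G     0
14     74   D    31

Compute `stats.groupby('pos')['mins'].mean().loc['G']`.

12.5

group by pos, mean of mins:
pos
C    20.500000
D    22.333333
F    32.000000
G    12.500000
M    19.000000
Name: mins, dtype: float64
Finally, value at index 'G' = 12.5.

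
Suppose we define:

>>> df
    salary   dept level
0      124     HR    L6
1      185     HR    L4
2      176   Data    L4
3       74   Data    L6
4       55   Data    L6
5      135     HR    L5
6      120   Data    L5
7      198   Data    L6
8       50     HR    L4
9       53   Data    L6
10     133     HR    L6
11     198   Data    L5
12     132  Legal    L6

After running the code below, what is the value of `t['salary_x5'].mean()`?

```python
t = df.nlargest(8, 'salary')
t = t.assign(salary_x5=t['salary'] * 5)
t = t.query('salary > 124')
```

826.428571429

take 8 rows with largest salary:
    salary   dept level
7      198   Data    L6
11     198   Data    L5
1      185     HR    L4
2      176   Data    L4
5      135     HR    L5
10     133     HR    L6
12     132  Legal    L6
0      124     HR    L6
add column salary_x5 = t['salary'] * 5:
    salary   dept level  salary_x5
7      198   Data    L6        990
11     198   Data    L5        990
1      185     HR    L4        925
2      176   Data    L4        880
5      135     HR    L5        675
10     133     HR    L6        665
12     132  Legal    L6        660
0      124     HR    L6        620
filter rows where salary > 124:
    salary   dept level  salary_x5
7      198   Data    L6        990
11     198   Data    L5        990
1      185     HR    L4        925
2      176   Data    L4        880
5      135     HR    L5        675
10     133     HR    L6        665
12     132  Legal    L6        660
Finally, mean of column 'salary_x5' = 826.428571429.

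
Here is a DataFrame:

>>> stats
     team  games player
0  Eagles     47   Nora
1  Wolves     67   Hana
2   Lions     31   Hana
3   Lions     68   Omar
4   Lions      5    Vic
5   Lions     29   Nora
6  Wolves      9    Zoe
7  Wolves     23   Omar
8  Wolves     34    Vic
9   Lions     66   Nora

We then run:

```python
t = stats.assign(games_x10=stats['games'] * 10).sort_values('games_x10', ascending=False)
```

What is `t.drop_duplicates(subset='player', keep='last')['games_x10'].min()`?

50

add column games_x10 = stats['games'] * 10:
     team  games player  games_x10
0  Eagles     47   Nora        470
1  Wolves     67   Hana        670
2   Lions     31   Hana        310
3   Lions     68   Omar        680
4   Lions      5    Vic         50
5   Lions     29   Nora        290
6  Wolves      9    Zoe         90
7  Wolves     23   Omar        230
8  Wolves     34    Vic        340
9   Lions     66   Nora        660
sort by games_x10 descending:
     team  games player  games_x10
3   Lions     68   Omar        680
1  Wolves     67   Hana        670
9   Lions     66   Nora        660
0  Eagles     47   Nora        470
8  Wolves     34    Vic        340
2   Lions     31   Hana        310
5   Lions     29   Nora        290
7  Wolves     23   Omar        230
6  Wolves      9    Zoe         90
4   Lions      5    Vic         50
drop duplicate player (keep=last):
     team  games player  games_x10
2   Lions     31   Hana        310
5   Lions     29   Nora        290
7  Wolves     23   Omar        230
6  Wolves      9    Zoe         90
4   Lions      5    Vic         50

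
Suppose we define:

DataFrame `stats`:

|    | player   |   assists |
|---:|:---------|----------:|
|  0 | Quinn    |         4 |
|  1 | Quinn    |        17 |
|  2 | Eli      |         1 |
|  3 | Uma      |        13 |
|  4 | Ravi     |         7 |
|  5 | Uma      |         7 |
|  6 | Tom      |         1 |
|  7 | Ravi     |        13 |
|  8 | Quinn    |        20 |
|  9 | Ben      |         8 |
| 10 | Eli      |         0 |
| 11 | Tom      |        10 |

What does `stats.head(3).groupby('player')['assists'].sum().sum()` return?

take first 3 rows:
  player  assists
0  Quinn        4
1  Quinn       17
2    Eli        1
group by player, sum of assists:
player
Eli       1
Quinn    21
Name: assists, dtype: int64
Then the sum of the resulting series: 22

22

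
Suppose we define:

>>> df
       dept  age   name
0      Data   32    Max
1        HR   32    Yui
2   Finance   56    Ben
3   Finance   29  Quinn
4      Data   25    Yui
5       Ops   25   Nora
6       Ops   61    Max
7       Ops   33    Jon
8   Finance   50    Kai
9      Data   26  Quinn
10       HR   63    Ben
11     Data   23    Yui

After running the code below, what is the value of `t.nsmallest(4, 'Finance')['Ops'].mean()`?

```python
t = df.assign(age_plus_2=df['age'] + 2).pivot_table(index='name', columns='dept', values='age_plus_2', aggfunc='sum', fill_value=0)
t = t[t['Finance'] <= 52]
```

add column age_plus_2 = df['age'] + 2:
       dept  age   name  age_plus_2
0      Data   32    Max          34
1        HR   32    Yui          34
2   Finance   56    Ben          58
3   Finance   29  Quinn          31
4      Data   25    Yui          27
5       Ops   25   Nora          27
6       Ops   61    Max          63
7       Ops   33    Jon          35
8   Finance   50    Kai          52
9      Data   26  Quinn          28
10       HR   63    Ben          65
11     Data   23    Yui          25
pivot: rows=name, cols=dept, sum(age_plus_2):
dept   Data  Finance  HR  Ops
name                         
Ben       0       58  65    0
Jon       0        0   0   35
Kai       0       52   0    0
Max      34        0   0   63
Nora      0        0   0   27
Quinn    28       31   0    0
Yui      52        0  34    0
filter rows where Finance <= 52:
dept   Data  Finance  HR  Ops
name                         
Jon       0        0   0   35
Kai       0       52   0    0
Max      34        0   0   63
Nora      0        0   0   27
Quinn    28       31   0    0
Yui      52        0  34    0
take 4 rows with smallest Finance:
dept  Data  Finance  HR  Ops
name                        
Jon      0        0   0   35
Max     34        0   0   63
Nora     0        0   0   27
Yui     52        0  34    0
So mean() = 31.25.

31.25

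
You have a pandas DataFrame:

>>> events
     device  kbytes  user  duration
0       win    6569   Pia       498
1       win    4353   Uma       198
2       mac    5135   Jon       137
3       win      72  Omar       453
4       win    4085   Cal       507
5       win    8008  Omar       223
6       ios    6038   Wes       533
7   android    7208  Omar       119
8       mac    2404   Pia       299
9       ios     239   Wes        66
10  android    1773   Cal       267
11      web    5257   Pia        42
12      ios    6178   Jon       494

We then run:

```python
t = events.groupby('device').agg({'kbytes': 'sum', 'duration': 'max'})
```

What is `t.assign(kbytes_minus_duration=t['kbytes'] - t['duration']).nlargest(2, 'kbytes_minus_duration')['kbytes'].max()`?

group by device: sum(kbytes), max(duration):
         kbytes  duration
device                   
android    8981       267
ios       12455       533
mac        7539       299
web        5257        42
win       23087       507
add column kbytes_minus_duration = t['kbytes'] - t['duration']:
         kbytes  duration  kbytes_minus_duration
device                                          
android    8981       267                   8714
ios       12455       533                  11922
mac        7539       299                   7240
web        5257        42                   5215
win       23087       507                  22580
take 2 rows with largest kbytes_minus_duration:
        kbytes  duration  kbytes_minus_duration
device                                         
win      23087       507                  22580
ios      12455       533                  11922

23087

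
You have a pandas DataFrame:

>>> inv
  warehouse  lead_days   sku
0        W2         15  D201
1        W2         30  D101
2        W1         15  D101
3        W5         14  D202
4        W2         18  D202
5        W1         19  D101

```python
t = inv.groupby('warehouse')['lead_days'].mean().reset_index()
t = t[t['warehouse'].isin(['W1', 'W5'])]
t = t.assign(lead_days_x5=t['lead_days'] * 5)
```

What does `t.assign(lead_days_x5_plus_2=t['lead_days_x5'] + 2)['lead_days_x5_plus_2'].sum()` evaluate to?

159.0

group by warehouse, mean of lead_days:
warehouse
W1    17.0
W2    21.0
W5    14.0
Name: lead_days, dtype: float64
reset_index():
  warehouse  lead_days
0        W1       17.0
1        W2       21.0
2        W5       14.0
filter rows where warehouse in ['W1', 'W5']:
  warehouse  lead_days
0        W1       17.0
2        W5       14.0
add column lead_days_x5 = t['lead_days'] * 5:
  warehouse  lead_days  lead_days_x5
0        W1       17.0          85.0
2        W5       14.0          70.0
add column lead_days_x5_plus_2 = t['lead_days_x5'] + 2:
  warehouse  lead_days  lead_days_x5  lead_days_x5_plus_2
0        W1       17.0          85.0                 87.0
2        W5       14.0          70.0                 72.0
Taking the sum of column 'lead_days_x5_plus_2' gives 159.0.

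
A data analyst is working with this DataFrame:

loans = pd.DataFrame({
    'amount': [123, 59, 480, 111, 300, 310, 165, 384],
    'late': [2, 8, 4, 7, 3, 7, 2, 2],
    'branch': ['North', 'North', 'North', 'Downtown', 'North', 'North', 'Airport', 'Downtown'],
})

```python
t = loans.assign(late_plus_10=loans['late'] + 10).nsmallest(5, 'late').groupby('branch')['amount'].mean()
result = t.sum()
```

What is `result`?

850.0

add column late_plus_10 = loans['late'] + 10:
   amount  late    branch  late_plus_10
0     123     2     North            12
1      59     8     North            18
2     480     4     North            14
3     111     7  Downtown            17
4     300     3     North            13
5     310     7     North            17
6     165     2   Airport            12
7     384     2  Downtown            12
take 5 rows with smallest late:
   amount  late    branch  late_plus_10
0     123     2     North            12
6     165     2   Airport            12
7     384     2  Downtown            12
4     300     3     North            13
2     480     4     North            14
group by branch, mean of amount:
branch
Airport     165.0
Downtown    384.0
North       301.0
Name: amount, dtype: float64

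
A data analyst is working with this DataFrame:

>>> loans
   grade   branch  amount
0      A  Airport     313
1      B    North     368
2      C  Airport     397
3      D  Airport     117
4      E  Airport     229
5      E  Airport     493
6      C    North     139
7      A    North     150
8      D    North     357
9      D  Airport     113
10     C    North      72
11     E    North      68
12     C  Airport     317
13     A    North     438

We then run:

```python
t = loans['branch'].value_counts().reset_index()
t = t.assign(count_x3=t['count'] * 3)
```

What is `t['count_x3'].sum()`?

value_counts of branch:
branch
Airport    7
North      7
Name: count, dtype: int64
reset_index():
    branch  count
0  Airport      7
1    North      7
add column count_x3 = t['count'] * 3:
    branch  count  count_x3
0  Airport      7        21
1    North      7        21
Taking the sum of column 'count_x3' gives 42.

42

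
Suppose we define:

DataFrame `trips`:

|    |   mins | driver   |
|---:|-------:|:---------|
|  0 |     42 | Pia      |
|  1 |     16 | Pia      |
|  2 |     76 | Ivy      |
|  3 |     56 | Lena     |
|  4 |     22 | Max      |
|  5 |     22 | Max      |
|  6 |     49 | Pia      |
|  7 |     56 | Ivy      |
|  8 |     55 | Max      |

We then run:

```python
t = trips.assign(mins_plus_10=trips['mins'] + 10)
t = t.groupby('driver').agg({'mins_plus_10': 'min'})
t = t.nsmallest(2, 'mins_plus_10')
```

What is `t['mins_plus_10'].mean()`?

29.0

add column mins_plus_10 = trips['mins'] + 10:
   mins driver  mins_plus_10
0    42    Pia            52
1    16    Pia            26
2    76    Ivy            86
3    56   Lena            66
4    22    Max            32
5    22    Max            32
6    49    Pia            59
7    56    Ivy            66
8    55    Max            65
group by driver, min of mins_plus_10:
        mins_plus_10
driver              
Ivy               66
Lena              66
Max               32
Pia               26
take 2 rows with smallest mins_plus_10:
        mins_plus_10
driver              
Pia               26
Max               32
Then the mean of column 'mins_plus_10': 29.0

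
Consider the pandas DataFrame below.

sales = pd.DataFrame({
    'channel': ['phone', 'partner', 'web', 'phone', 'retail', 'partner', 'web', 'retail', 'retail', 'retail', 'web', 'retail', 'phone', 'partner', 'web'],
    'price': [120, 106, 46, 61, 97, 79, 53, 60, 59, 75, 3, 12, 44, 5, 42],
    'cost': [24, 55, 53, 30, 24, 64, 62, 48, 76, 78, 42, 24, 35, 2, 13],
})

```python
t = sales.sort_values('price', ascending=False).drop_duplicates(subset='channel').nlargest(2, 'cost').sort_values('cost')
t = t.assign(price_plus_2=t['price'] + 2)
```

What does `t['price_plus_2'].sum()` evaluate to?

163

sort by price descending:
    channel  price  cost
0     phone    120    24
1   partner    106    55
4    retail     97    24
5   partner     79    64
9    retail     75    78
3     phone     61    30
7    retail     60    48
8    retail     59    76
6       web     53    62
2       web     46    53
12    phone     44    35
14      web     42    13
11   retail     12    24
13  partner      5     2
10      web      3    42
drop duplicate channel (keep=first):
   channel  price  cost
0    phone    120    24
1  partner    106    55
4   retail     97    24
6      web     53    62
take 2 rows with largest cost:
   channel  price  cost
6      web     53    62
1  partner    106    55
sort by cost:
   channel  price  cost
1  partner    106    55
6      web     53    62
add column price_plus_2 = t['price'] + 2:
   channel  price  cost  price_plus_2
1  partner    106    55           108
6      web     53    62            55
Taking the sum of column 'price_plus_2' gives 163.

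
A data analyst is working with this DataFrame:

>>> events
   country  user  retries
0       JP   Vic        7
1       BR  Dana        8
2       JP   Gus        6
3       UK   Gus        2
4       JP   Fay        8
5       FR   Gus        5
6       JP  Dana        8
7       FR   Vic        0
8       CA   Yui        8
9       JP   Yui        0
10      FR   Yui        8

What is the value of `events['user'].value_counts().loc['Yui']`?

3

value_counts of user:
user
Gus     3
Yui     3
Vic     2
Dana    2
Fay     1
Name: count, dtype: int64
Reading off the value at index 'Yui', we get 3.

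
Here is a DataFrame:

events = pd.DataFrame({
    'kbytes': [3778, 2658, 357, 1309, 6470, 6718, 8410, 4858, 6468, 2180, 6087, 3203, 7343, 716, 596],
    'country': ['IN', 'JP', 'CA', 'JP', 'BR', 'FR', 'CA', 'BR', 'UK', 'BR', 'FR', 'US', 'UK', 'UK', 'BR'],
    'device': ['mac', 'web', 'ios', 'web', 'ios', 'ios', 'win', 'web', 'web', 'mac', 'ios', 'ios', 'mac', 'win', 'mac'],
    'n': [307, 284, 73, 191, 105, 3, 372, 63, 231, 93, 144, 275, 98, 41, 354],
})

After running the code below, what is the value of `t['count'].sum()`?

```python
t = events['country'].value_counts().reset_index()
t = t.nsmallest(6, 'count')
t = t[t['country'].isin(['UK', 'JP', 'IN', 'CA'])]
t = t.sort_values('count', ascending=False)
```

value_counts of country:
country
BR    4
UK    3
JP    2
CA    2
FR    2
IN    1
US    1
Name: count, dtype: int64
reset_index():
  country  count
0      BR      4
1      UK      3
2      JP      2
3      CA      2
4      FR      2
5      IN      1
6      US      1
take 6 rows with smallest count:
  country  count
5      IN      1
6      US      1
2      JP      2
3      CA      2
4      FR      2
1      UK      3
filter rows where country in ['UK', 'JP', 'IN', 'CA']:
  country  count
5      IN      1
2      JP      2
3      CA      2
1      UK      3
sort by count descending:
  country  count
1      UK      3
2      JP      2
3      CA      2
5      IN      1
Then the sum of column 'count': 8

8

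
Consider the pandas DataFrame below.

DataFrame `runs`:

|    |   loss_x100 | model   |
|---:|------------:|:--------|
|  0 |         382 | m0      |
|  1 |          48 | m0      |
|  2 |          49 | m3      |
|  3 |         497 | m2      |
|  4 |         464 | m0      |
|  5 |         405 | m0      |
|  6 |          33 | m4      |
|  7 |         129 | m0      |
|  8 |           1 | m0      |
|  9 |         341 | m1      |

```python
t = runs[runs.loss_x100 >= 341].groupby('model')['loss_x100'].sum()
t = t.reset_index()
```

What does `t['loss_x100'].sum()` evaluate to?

filter rows where loss_x100 >= 341:
   loss_x100 model
0        382    m0
3        497    m2
4        464    m0
5        405    m0
9        341    m1
group by model, sum of loss_x100:
model
m0    1251
m1     341
m2     497
Name: loss_x100, dtype: int64
reset_index():
  model  loss_x100
0    m0       1251
1    m1        341
2    m2        497

2089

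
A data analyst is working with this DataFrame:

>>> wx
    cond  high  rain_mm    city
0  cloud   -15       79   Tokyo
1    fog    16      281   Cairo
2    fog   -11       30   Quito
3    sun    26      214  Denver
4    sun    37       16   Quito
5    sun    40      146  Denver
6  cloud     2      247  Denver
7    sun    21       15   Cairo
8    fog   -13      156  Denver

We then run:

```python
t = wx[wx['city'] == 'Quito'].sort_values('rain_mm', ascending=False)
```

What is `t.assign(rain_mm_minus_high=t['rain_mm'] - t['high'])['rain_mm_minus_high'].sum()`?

20

filter rows where city == 'Quito':
  cond  high  rain_mm   city
2  fog   -11       30  Quito
4  sun    37       16  Quito
sort by rain_mm descending:
  cond  high  rain_mm   city
2  fog   -11       30  Quito
4  sun    37       16  Quito
add column rain_mm_minus_high = t['rain_mm'] - t['high']:
  cond  high  rain_mm   city  rain_mm_minus_high
2  fog   -11       30  Quito                  41
4  sun    37       16  Quito                 -21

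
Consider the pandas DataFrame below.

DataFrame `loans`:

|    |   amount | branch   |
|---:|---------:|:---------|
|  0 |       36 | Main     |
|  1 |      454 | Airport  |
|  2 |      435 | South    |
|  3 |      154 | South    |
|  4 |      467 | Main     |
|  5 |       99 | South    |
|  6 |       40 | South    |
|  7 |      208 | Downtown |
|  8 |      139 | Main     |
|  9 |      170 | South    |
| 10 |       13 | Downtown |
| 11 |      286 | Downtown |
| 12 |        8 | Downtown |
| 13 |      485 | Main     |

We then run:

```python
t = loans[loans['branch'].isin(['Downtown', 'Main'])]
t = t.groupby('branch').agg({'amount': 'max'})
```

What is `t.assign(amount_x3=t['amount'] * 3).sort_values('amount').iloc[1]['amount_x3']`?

filter rows where branch in ['Downtown', 'Main']:
    amount    branch
0       36      Main
4      467      Main
7      208  Downtown
8      139      Main
10      13  Downtown
11     286  Downtown
12       8  Downtown
13     485      Main
group by branch, max of amount:
          amount
branch          
Downtown     286
Main         485
add column amount_x3 = t['amount'] * 3:
          amount  amount_x3
branch                     
Downtown     286        858
Main         485       1455
sort by amount:
          amount  amount_x3
branch                     
Downtown     286        858
Main         485       1455
Reading off the value at position 1, column 'amount_x3', we get 1455.

1455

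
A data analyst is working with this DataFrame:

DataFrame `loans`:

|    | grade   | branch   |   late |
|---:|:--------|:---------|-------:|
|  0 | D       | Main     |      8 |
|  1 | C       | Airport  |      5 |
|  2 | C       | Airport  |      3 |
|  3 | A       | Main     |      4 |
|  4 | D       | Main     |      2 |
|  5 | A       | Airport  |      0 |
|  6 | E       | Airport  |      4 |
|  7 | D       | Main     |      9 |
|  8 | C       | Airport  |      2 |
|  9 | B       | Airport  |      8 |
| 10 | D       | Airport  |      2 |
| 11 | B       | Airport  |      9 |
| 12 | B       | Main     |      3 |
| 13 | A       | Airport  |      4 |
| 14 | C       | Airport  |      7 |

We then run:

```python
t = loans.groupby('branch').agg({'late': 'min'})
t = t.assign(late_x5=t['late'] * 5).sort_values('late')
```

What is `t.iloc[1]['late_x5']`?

10

group by branch, min of late:
         late
branch       
Airport     0
Main        2
add column late_x5 = t['late'] * 5:
         late  late_x5
branch                
Airport     0        0
Main        2       10
sort by late:
         late  late_x5
branch                
Airport     0        0
Main        2       10
Reading off the value at position 1, column 'late_x5', we get 10.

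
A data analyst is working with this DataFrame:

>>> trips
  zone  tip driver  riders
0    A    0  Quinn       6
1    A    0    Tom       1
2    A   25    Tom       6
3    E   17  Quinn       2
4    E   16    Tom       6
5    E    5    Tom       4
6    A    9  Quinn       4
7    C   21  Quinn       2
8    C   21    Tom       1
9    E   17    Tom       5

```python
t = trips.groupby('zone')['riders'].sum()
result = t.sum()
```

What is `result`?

37

group by zone, sum of riders:
zone
A    17
C     3
E    17
Name: riders, dtype: int64
Finally, sum of the resulting series = 37.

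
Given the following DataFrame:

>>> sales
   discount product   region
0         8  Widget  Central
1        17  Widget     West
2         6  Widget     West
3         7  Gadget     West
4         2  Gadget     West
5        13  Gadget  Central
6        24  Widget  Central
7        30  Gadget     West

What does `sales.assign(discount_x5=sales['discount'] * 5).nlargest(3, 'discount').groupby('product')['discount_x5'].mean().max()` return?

add column discount_x5 = sales['discount'] * 5:
   discount product   region  discount_x5
0         8  Widget  Central           40
1        17  Widget     West           85
2         6  Widget     West           30
3         7  Gadget     West           35
4         2  Gadget     West           10
5        13  Gadget  Central           65
6        24  Widget  Central          120
7        30  Gadget     West          150
take 3 rows with largest discount:
   discount product   region  discount_x5
7        30  Gadget     West          150
6        24  Widget  Central          120
1        17  Widget     West           85
group by product, mean of discount_x5:
product
Gadget    150.0
Widget    102.5
Name: discount_x5, dtype: float64

150.0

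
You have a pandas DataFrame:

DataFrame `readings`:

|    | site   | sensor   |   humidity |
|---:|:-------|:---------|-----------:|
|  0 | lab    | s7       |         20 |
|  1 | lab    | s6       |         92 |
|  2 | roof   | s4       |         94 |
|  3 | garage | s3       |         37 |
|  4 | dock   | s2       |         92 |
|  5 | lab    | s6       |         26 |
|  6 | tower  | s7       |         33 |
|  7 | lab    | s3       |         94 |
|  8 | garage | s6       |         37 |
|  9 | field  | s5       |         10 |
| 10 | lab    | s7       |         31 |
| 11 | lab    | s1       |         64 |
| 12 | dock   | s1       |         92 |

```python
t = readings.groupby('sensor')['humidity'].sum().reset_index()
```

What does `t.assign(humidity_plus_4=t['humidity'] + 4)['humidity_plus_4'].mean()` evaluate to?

107.142857143

group by sensor, sum of humidity:
sensor
s1    156
s2     92
s3    131
s4     94
s5     10
s6    155
s7     84
Name: humidity, dtype: int64
reset_index():
  sensor  humidity
0     s1       156
1     s2        92
2     s3       131
3     s4        94
4     s5        10
5     s6       155
6     s7        84
add column humidity_plus_4 = t['humidity'] + 4:
  sensor  humidity  humidity_plus_4
0     s1       156              160
1     s2        92               96
2     s3       131              135
3     s4        94               98
4     s5        10               14
5     s6       155              159
6     s7        84               88
Then the mean of column 'humidity_plus_4': 107.142857143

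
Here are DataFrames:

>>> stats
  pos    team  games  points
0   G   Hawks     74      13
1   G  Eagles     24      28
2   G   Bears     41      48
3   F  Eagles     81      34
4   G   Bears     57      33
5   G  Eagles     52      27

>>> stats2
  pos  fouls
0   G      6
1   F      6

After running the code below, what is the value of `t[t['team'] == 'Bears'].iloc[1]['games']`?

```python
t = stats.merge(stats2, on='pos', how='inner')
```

57

merge on 'pos' (how='inner') → 6 rows:
  pos    team  games  points  fouls
0   G   Hawks     74      13      6
1   G  Eagles     24      28      6
2   G   Bears     41      48      6
3   F  Eagles     81      34      6
4   G   Bears     57      33      6
5   G  Eagles     52      27      6
filter rows where team == 'Bears':
  pos   team  games  points  fouls
2   G  Bears     41      48      6
4   G  Bears     57      33      6
Reading off the value at position 1, column 'games', we get 57.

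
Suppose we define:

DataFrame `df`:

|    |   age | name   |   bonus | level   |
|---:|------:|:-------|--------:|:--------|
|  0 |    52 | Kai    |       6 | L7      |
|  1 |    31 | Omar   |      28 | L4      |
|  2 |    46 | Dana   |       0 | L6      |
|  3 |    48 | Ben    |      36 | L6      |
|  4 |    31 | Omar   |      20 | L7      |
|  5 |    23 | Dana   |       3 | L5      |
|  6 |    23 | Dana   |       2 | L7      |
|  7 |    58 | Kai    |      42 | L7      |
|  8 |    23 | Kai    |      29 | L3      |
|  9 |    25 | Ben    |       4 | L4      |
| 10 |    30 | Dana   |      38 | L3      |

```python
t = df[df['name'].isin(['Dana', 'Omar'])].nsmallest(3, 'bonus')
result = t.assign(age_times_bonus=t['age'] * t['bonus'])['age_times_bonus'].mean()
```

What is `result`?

38.3333333333

filter rows where name in ['Dana', 'Omar']:
    age  name  bonus level
1    31  Omar     28    L4
2    46  Dana      0    L6
4    31  Omar     20    L7
5    23  Dana      3    L5
6    23  Dana      2    L7
10   30  Dana     38    L3
take 3 rows with smallest bonus:
   age  name  bonus level
2   46  Dana      0    L6
6   23  Dana      2    L7
5   23  Dana      3    L5
add column age_times_bonus = t['age'] * t['bonus']:
   age  name  bonus level  age_times_bonus
2   46  Dana      0    L6                0
6   23  Dana      2    L7               46
5   23  Dana      3    L5               69
Reading off the mean of column 'age_times_bonus', we get 38.3333333333.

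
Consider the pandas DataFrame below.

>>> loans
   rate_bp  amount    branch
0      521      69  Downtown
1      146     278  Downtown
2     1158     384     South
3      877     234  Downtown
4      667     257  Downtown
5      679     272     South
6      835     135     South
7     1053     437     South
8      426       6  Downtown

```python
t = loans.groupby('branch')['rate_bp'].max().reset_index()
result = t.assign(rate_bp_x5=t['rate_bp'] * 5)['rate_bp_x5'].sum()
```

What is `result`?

group by branch, max of rate_bp:
branch
Downtown     877
South       1158
Name: rate_bp, dtype: int64
reset_index():
     branch  rate_bp
0  Downtown      877
1     South     1158
add column rate_bp_x5 = t['rate_bp'] * 5:
     branch  rate_bp  rate_bp_x5
0  Downtown      877        4385
1     South     1158        5790
So sum() = 10175.

10175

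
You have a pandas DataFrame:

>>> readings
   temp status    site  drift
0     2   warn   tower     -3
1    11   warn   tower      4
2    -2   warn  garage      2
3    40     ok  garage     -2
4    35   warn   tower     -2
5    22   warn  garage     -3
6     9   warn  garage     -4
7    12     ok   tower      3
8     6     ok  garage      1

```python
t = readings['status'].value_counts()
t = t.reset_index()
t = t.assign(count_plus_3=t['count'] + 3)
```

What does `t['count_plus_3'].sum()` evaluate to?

value_counts of status:
status
warn    6
ok      3
Name: count, dtype: int64
reset_index():
  status  count
0   warn      6
1     ok      3
add column count_plus_3 = t['count'] + 3:
  status  count  count_plus_3
0   warn      6             9
1     ok      3             6

15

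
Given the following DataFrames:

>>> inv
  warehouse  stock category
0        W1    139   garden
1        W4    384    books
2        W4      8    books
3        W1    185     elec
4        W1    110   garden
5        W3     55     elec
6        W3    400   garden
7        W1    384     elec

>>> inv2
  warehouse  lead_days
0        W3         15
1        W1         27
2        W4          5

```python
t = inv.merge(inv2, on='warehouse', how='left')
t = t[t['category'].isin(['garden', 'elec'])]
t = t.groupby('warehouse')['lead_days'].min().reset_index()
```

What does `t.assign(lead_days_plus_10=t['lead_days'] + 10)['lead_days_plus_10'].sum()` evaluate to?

62

merge on 'warehouse' (how='left') → 8 rows:
  warehouse  stock category  lead_days
0        W1    139   garden         27
1        W4    384    books          5
2        W4      8    books          5
3        W1    185     elec         27
4        W1    110   garden         27
5        W3     55     elec         15
6        W3    400   garden         15
7        W1    384     elec         27
filter rows where category in ['garden', 'elec']:
  warehouse  stock category  lead_days
0        W1    139   garden         27
3        W1    185     elec         27
4        W1    110   garden         27
5        W3     55     elec         15
6        W3    400   garden         15
7        W1    384     elec         27
group by warehouse, min of lead_days:
warehouse
W1    27
W3    15
Name: lead_days, dtype: int64
reset_index():
  warehouse  lead_days
0        W1         27
1        W3         15
add column lead_days_plus_10 = t['lead_days'] + 10:
  warehouse  lead_days  lead_days_plus_10
0        W1         27                 37
1        W3         15                 25
Then the sum of column 'lead_days_plus_10': 62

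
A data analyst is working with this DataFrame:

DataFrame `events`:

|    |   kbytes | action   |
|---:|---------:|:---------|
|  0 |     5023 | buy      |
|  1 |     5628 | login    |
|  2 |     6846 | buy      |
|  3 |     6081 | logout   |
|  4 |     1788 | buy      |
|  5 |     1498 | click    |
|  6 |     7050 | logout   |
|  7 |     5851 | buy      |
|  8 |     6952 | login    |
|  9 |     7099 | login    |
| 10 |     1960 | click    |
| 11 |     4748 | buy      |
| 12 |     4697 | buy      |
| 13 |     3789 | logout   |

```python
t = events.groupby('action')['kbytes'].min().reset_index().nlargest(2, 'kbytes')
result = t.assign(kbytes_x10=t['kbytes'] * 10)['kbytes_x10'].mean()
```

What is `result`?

group by action, min of kbytes:
action
buy       1788
click     1498
login     5628
logout    3789
Name: kbytes, dtype: int64
reset_index():
   action  kbytes
0     buy    1788
1   click    1498
2   login    5628
3  logout    3789
take 2 rows with largest kbytes:
   action  kbytes
2   login    5628
3  logout    3789
add column kbytes_x10 = t['kbytes'] * 10:
   action  kbytes  kbytes_x10
2   login    5628       56280
3  logout    3789       37890
So mean() = 47085.0.

47085.0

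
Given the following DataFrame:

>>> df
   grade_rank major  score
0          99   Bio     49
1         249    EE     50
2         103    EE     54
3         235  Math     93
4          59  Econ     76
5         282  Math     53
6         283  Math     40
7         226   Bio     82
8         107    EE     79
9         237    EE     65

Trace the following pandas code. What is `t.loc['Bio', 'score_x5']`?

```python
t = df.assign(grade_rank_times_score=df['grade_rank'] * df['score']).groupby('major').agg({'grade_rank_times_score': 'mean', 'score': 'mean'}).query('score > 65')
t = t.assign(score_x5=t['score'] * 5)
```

add column grade_rank_times_score = df['grade_rank'] * df['score']:
   grade_rank major  score  grade_rank_times_score
0          99   Bio     49                    4851
1         249    EE     50                   12450
2         103    EE     54                    5562
3         235  Math     93                   21855
4          59  Econ     76                    4484
5         282  Math     53                   14946
6         283  Math     40                   11320
7         226   Bio     82                   18532
8         107    EE     79                    8453
9         237    EE     65                   15405
group by major: mean(grade_rank_times_score), mean(score):
       grade_rank_times_score  score
major                               
Bio              11691.500000   65.5
EE               10467.500000   62.0
Econ              4484.000000   76.0
Math             16040.333333   62.0
filter rows where score > 65:
       grade_rank_times_score  score
major                               
Bio                   11691.5   65.5
Econ                   4484.0   76.0
add column score_x5 = t['score'] * 5:
       grade_rank_times_score  score  score_x5
major                                         
Bio                   11691.5   65.5     327.5
Econ                   4484.0   76.0     380.0
Finally, value at row 'Bio', column 'score_x5' = 327.5.

327.5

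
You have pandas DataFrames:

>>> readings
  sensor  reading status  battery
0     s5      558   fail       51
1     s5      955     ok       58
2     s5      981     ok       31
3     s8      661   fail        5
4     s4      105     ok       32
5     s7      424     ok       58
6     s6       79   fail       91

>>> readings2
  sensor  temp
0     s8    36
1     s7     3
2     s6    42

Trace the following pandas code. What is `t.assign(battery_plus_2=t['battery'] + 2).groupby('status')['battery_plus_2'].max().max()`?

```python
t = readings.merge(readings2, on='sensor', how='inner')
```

93

merge on 'sensor' (how='inner') → 3 rows:
  sensor  reading status  battery  temp
0     s8      661   fail        5    36
1     s7      424     ok       58     3
2     s6       79   fail       91    42
add column battery_plus_2 = t['battery'] + 2:
  sensor  reading status  battery  temp  battery_plus_2
0     s8      661   fail        5    36               7
1     s7      424     ok       58     3              60
2     s6       79   fail       91    42              93
group by status, max of battery_plus_2:
status
fail    93
ok      60
Name: battery_plus_2, dtype: int64
So max() = 93.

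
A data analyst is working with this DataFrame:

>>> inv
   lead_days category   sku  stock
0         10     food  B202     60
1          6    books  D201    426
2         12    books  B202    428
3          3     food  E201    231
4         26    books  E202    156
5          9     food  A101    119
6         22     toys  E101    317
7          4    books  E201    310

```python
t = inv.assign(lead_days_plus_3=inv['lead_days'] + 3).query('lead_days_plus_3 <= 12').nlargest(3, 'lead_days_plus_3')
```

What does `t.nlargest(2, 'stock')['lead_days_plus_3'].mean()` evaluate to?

8.0

add column lead_days_plus_3 = inv['lead_days'] + 3:
   lead_days category   sku  stock  lead_days_plus_3
0         10     food  B202     60                13
1          6    books  D201    426                 9
2         12    books  B202    428                15
3          3     food  E201    231                 6
4         26    books  E202    156                29
5          9     food  A101    119                12
6         22     toys  E101    317                25
7          4    books  E201    310                 7
filter rows where lead_days_plus_3 <= 12:
   lead_days category   sku  stock  lead_days_plus_3
1          6    books  D201    426                 9
3          3     food  E201    231                 6
5          9     food  A101    119                12
7          4    books  E201    310                 7
take 3 rows with largest lead_days_plus_3:
   lead_days category   sku  stock  lead_days_plus_3
5          9     food  A101    119                12
1          6    books  D201    426                 9
7          4    books  E201    310                 7
take 2 rows with largest stock:
   lead_days category   sku  stock  lead_days_plus_3
1          6    books  D201    426                 9
7          4    books  E201    310                 7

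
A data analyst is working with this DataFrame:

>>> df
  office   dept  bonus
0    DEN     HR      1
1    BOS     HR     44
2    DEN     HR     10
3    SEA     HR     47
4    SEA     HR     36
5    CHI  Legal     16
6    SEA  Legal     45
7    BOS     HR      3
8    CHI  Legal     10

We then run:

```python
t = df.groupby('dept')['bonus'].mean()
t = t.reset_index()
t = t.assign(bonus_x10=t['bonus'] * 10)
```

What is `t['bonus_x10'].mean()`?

group by dept, mean of bonus:
dept
HR       23.500000
Legal    23.666667
Name: bonus, dtype: float64
reset_index():
    dept      bonus
0     HR  23.500000
1  Legal  23.666667
add column bonus_x10 = t['bonus'] * 10:
    dept      bonus   bonus_x10
0     HR  23.500000  235.000000
1  Legal  23.666667  236.666667

235.833333333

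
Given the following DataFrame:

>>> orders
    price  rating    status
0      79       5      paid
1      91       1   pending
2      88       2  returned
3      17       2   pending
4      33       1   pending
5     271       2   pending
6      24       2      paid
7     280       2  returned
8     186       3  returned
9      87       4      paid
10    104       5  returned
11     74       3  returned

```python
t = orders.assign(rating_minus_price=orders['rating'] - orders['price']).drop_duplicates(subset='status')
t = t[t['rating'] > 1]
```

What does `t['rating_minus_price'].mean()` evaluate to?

-80.0

add column rating_minus_price = orders['rating'] - orders['price']:
    price  rating    status  rating_minus_price
0      79       5      paid                 -74
1      91       1   pending                 -90
2      88       2  returned                 -86
3      17       2   pending                 -15
4      33       1   pending                 -32
5     271       2   pending                -269
6      24       2      paid                 -22
7     280       2  returned                -278
8     186       3  returned                -183
9      87       4      paid                 -83
10    104       5  returned                 -99
11     74       3  returned                 -71
drop duplicate status (keep=first):
   price  rating    status  rating_minus_price
0     79       5      paid                 -74
1     91       1   pending                 -90
2     88       2  returned                 -86
filter rows where rating > 1:
   price  rating    status  rating_minus_price
0     79       5      paid                 -74
2     88       2  returned                 -86
So mean() = -80.0.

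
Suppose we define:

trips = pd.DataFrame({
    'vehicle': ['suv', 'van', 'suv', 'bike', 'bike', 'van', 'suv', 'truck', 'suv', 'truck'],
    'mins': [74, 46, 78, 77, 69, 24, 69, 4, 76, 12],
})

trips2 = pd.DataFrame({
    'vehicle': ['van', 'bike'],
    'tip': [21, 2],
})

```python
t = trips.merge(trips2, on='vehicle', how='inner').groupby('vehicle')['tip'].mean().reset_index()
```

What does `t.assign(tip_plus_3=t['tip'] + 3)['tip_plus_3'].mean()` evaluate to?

merge on 'vehicle' (how='inner') → 4 rows:
  vehicle  mins  tip
0     van    46   21
1    bike    77    2
2    bike    69    2
3     van    24   21
group by vehicle, mean of tip:
vehicle
bike     2.0
van     21.0
Name: tip, dtype: float64
reset_index():
  vehicle   tip
0    bike   2.0
1     van  21.0
add column tip_plus_3 = t['tip'] + 3:
  vehicle   tip  tip_plus_3
0    bike   2.0         5.0
1     van  21.0        24.0

14.5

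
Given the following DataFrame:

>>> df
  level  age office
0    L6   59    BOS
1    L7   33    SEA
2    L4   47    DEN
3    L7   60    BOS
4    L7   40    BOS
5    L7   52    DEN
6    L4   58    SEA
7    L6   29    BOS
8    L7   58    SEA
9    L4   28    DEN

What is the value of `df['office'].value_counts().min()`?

value_counts of office:
office
BOS    4
SEA    3
DEN    3
Name: count, dtype: int64
Reading off the min of the resulting series, we get 3.

3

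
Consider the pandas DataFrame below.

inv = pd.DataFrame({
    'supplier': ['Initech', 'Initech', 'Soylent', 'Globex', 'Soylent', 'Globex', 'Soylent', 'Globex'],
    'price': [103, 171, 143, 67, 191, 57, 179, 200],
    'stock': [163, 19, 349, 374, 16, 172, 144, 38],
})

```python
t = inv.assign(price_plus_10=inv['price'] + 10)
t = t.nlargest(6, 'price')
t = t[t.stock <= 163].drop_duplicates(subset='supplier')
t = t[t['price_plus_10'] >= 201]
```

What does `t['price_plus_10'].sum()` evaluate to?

411

add column price_plus_10 = inv['price'] + 10:
  supplier  price  stock  price_plus_10
0  Initech    103    163            113
1  Initech    171     19            181
2  Soylent    143    349            153
3   Globex     67    374             77
4  Soylent    191     16            201
5   Globex     57    172             67
6  Soylent    179    144            189
7   Globex    200     38            210
take 6 rows with largest price:
  supplier  price  stock  price_plus_10
7   Globex    200     38            210
4  Soylent    191     16            201
6  Soylent    179    144            189
1  Initech    171     19            181
2  Soylent    143    349            153
0  Initech    103    163            113
filter rows where stock <= 163:
  supplier  price  stock  price_plus_10
7   Globex    200     38            210
4  Soylent    191     16            201
6  Soylent    179    144            189
1  Initech    171     19            181
0  Initech    103    163            113
drop duplicate supplier (keep=first):
  supplier  price  stock  price_plus_10
7   Globex    200     38            210
4  Soylent    191     16            201
1  Initech    171     19            181
filter rows where price_plus_10 >= 201:
  supplier  price  stock  price_plus_10
7   Globex    200     38            210
4  Soylent    191     16            201
Finally, sum of column 'price_plus_10' = 411.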